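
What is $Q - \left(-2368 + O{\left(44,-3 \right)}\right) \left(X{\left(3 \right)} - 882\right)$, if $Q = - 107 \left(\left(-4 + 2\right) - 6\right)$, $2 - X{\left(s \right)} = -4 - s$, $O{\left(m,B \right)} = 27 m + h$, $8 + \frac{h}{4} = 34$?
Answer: $-938492$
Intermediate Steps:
$h = 104$ ($h = -32 + 4 \cdot 34 = -32 + 136 = 104$)
$O{\left(m,B \right)} = 104 + 27 m$ ($O{\left(m,B \right)} = 27 m + 104 = 104 + 27 m$)
$X{\left(s \right)} = 6 + s$ ($X{\left(s \right)} = 2 - \left(-4 - s\right) = 2 + \left(4 + s\right) = 6 + s$)
$Q = 856$ ($Q = - 107 \left(-2 - 6\right) = \left(-107\right) \left(-8\right) = 856$)
$Q - \left(-2368 + O{\left(44,-3 \right)}\right) \left(X{\left(3 \right)} - 882\right) = 856 - \left(-2368 + \left(104 + 27 \cdot 44\right)\right) \left(\left(6 + 3\right) - 882\right) = 856 - \left(-2368 + \left(104 + 1188\right)\right) \left(9 - 882\right) = 856 - \left(-2368 + 1292\right) \left(-873\right) = 856 - \left(-1076\right) \left(-873\right) = 856 - 939348 = -938492$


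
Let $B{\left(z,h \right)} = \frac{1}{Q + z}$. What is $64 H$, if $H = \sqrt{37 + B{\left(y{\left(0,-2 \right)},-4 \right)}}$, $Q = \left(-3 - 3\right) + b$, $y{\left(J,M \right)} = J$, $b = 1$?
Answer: $\frac{128 \sqrt{230}}{5} \approx 388.24$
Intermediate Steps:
$Q = -5$ ($Q = \left(-3 - 3\right) + 1 = -6 + 1 = -5$)
$B{\left(z,h \right)} = \frac{1}{-5 + z}$
$H = \frac{2 \sqrt{230}}{5}$ ($H = \sqrt{37 + \frac{1}{-5 + 0}} = \sqrt{37 + \frac{1}{-5}} = \sqrt{37 - \frac{1}{5}} = \sqrt{\frac{184}{5}} = \frac{2 \sqrt{230}}{5} \approx 6.0663$)
$64 H = 64 \frac{2 \sqrt{230}}{5} = \frac{128 \sqrt{230}}{5}$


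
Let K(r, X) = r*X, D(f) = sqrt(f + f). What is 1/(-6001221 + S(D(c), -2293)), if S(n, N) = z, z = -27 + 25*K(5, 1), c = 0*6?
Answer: -1/6001123 ≈ -1.6664e-7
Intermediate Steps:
c = 0
D(f) = sqrt(2)*sqrt(f) (D(f) = sqrt(2*f) = sqrt(2)*sqrt(f))
K(r, X) = X*r
z = 98 (z = -27 + 25*(1*5) = -27 + 25*5 = -27 + 125 = 98)
S(n, N) = 98
1/(-6001221 + S(D(c), -2293)) = 1/(-6001221 + 98) = 1/(-6001123) = -1/6001123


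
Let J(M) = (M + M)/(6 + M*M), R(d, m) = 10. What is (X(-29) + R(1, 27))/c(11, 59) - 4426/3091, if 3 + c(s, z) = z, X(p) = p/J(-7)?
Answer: 1892901/2423344 ≈ 0.78111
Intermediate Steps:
J(M) = 2*M/(6 + M**2) (J(M) = (2*M)/(6 + M**2) = 2*M/(6 + M**2))
X(p) = -55*p/14 (X(p) = p/((2*(-7)/(6 + (-7)**2))) = p/((2*(-7)/(6 + 49))) = p/((2*(-7)/55)) = p/((2*(-7)*(1/55))) = p/(-14/55) = p*(-55/14) = -55*p/14)
c(s, z) = -3 + z
(X(-29) + R(1, 27))/c(11, 59) - 4426/3091 = (-55/14*(-29) + 10)/(-3 + 59) - 4426/3091 = (1595/14 + 10)/56 - 4426*1/3091 = (1735/14)*(1/56) - 4426/3091 = 1735/784 - 4426/3091 = 1892901/2423344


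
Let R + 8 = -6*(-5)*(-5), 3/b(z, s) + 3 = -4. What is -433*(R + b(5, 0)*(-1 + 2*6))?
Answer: 493187/7 ≈ 70455.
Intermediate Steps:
b(z, s) = -3/7 (b(z, s) = 3/(-3 - 4) = 3/(-7) = 3*(-⅐) = -3/7)
R = -158 (R = -8 - 6*(-5)*(-5) = -8 + 30*(-5) = -8 - 150 = -158)
-433*(R + b(5, 0)*(-1 + 2*6)) = -433*(-158 - 3*(-1 + 2*6)/7) = -433*(-158 - 3*(-1 + 12)/7) = -433*(-158 - 3/7*11) = -433*(-158 - 33/7) = -433*(-1139/7) = 493187/7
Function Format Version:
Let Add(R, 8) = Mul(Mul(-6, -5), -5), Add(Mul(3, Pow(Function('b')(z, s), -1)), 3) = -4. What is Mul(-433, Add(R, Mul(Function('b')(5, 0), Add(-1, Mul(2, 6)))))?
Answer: Rational(493187, 7) ≈ 70455.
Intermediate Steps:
Function('b')(z, s) = Rational(-3, 7) (Function('b')(z, s) = Mul(3, Pow(Add(-3, -4), -1)) = Mul(3, Pow(-7, -1)) = Mul(3, Rational(-1, 7)) = Rational(-3, 7))
R = -158 (R = Add(-8, Mul(Mul(-6, -5), -5)) = Add(-8, Mul(30, -5)) = Add(-8, -150) = -158)
Mul(-433, Add(R, Mul(Function('b')(5, 0), Add(-1, Mul(2, 6))))) = Mul(-433, Add(-158, Mul(Rational(-3, 7), Add(-1, Mul(2, 6))))) = Mul(-433, Add(-158, Mul(Rational(-3, 7), Add(-1, 12)))) = Mul(-433, Add(-158, Mul(Rational(-3, 7), 11))) = Mul(-433, Add(-158, Rational(-33, 7))) = Mul(-433, Rational(-1139, 7)) = Rational(493187, 7)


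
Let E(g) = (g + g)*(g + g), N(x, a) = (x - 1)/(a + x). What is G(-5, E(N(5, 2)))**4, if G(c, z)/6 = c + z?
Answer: 1390974924816/5764801 ≈ 2.4129e+5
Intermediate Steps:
N(x, a) = (-1 + x)/(a + x)
E(g) = 4*g**2 (E(g) = (2*g)*(2*g) = 4*g**2)
G(c, z) = 6*c + 6*z (G(c, z) = 6*(c + z) = 6*c + 6*z)
G(-5, E(N(5, 2)))**4 = (6*(-5) + 6*(4*((-1 + 5)/(2 + 5))**2))**4 = (-30 + 6*(4*(4/7)**2))**4 = (-30 + 6*(4*(16/49)))**4 = (-30 + 6*(64/49))**4 = (-30 + 384/49)**4 = (-1086/49)**4 = 1390974924816/5764801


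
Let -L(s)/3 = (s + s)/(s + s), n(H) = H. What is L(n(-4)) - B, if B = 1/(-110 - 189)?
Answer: -896/299 ≈ -2.9967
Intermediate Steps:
L(s) = -3 (L(s) = -3*(s + s)/(s + s) = -3*2*s/(2*s) = -3*2*s*1/(2*s) = -3*1 = -3)
B = -1/299 (B = 1/(-299) = -1/299 ≈ -0.0033445)
L(n(-4)) - B = -3 - 1*(-1/299) = -3 + 1/299 = -896/299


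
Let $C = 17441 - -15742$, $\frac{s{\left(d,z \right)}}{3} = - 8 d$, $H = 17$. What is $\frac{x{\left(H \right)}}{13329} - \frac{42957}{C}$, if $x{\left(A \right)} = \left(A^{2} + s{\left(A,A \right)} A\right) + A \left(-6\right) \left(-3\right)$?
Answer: $- \frac{28999528}{16381341} \approx -1.7703$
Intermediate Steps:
$s{\left(d,z \right)} = - 24 d$ ($s{\left(d,z \right)} = 3 \left(- 8 d\right) = - 24 d$)
$C = 33183$ ($C = 17441 + 15742 = 33183$)
$x{\left(A \right)} = - 23 A^{2} + 18 A$ ($x{\left(A \right)} = \left(A^{2} + - 24 A A\right) + A \left(-6\right) \left(-3\right) = \left(A^{2} - 24 A^{2}\right) + - 6 A \left(-3\right) = - 23 A^{2} + 18 A$)
$\frac{x{\left(H \right)}}{13329} - \frac{42957}{C} = \frac{17 \left(18 - 391\right)}{13329} - \frac{42957}{33183} = 17 \left(18 - 391\right) \frac{1}{13329} - \frac{1591}{1229} = 17 \left(-373\right) \frac{1}{13329} - \frac{1591}{1229} = \left(-6341\right) \frac{1}{13329} - \frac{1591}{1229} = - \frac{6341}{13329} - \frac{1591}{1229} = - \frac{28999528}{16381341}$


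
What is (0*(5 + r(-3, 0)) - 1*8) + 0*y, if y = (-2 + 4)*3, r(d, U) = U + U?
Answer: -8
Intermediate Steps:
r(d, U) = 2*U
y = 6 (y = 2*3 = 6)
(0*(5 + r(-3, 0)) - 1*8) + 0*y = (0*(5 + 2*0) - 1*8) + 0*6 = (0*(5 + 0) - 8) + 0 = (0*5 - 8) + 0 = (0 - 8) + 0 = -8 + 0 = -8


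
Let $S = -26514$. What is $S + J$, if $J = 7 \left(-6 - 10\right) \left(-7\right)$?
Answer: $-25730$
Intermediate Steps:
$J = 784$ ($J = 7 \left(\left(-16\right) \left(-7\right)\right) = 7 \cdot 112 = 784$)
$S + J = -26514 + 784 = -25730$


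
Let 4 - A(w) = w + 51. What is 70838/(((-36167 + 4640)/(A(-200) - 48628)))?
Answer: 3433872050/31527 ≈ 1.0892e+5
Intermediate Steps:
A(w) = -47 - w (A(w) = 4 - (w + 51) = 4 - (51 + w) = 4 + (-51 - w) = -47 - w)
70838/(((-36167 + 4640)/(A(-200) - 48628))) = 70838/(((-36167 + 4640)/((-47 - 1*(-200)) - 48628))) = 70838/((-31527/((-47 + 200) - 48628))) = 70838/((-31527/(153 - 48628))) = 70838/((-31527/(-48475))) = 70838/((-31527*(-1/48475))) = 70838/(31527/48475) = 70838*(48475/31527) = 3433872050/31527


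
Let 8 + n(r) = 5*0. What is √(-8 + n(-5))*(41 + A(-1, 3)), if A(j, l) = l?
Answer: 176*I ≈ 176.0*I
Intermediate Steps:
n(r) = -8 (n(r) = -8 + 5*0 = -8 + 0 = -8)
√(-8 + n(-5))*(41 + A(-1, 3)) = √(-8 - 8)*(41 + 3) = √(-16)*44 = (4*I)*44 = 176*I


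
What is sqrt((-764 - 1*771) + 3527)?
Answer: 2*sqrt(498) ≈ 44.632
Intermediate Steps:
sqrt((-764 - 1*771) + 3527) = sqrt((-764 - 771) + 3527) = sqrt(-1535 + 3527) = sqrt(1992) = 2*sqrt(498)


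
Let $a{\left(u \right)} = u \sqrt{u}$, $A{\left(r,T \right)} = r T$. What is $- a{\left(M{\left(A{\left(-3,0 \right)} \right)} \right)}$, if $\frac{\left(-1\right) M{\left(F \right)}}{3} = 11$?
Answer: $33 i \sqrt{33} \approx 189.57 i$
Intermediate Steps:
$A{\left(r,T \right)} = T r$
$M{\left(F \right)} = -33$ ($M{\left(F \right)} = \left(-3\right) 11 = -33$)
$a{\left(u \right)} = u^{\frac{3}{2}}$
$- a{\left(M{\left(A{\left(-3,0 \right)} \right)} \right)} = - \left(-33\right)^{\frac{3}{2}} = - \left(-33\right) i \sqrt{33} = 33 i \sqrt{33}$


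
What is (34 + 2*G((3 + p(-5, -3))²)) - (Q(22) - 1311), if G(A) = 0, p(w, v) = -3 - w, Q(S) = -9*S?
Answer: 1543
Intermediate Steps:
(34 + 2*G((3 + p(-5, -3))²)) - (Q(22) - 1311) = (34 + 2*0) - (-9*22 - 1311) = (34 + 0) - (-198 - 1311) = 34 - 1*(-1509) = 34 + 1509 = 1543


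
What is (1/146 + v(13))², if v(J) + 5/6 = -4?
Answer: 1117249/47961 ≈ 23.295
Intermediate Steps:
v(J) = -29/6 (v(J) = -⅚ - 4 = -29/6)
(1/146 + v(13))² = (1/146 - 29/6)² = (-1057/219)² = 1117249/47961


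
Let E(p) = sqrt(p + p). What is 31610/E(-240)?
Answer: -3161*I*sqrt(30)/12 ≈ -1442.8*I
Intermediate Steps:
E(p) = sqrt(2)*sqrt(p) (E(p) = sqrt(2*p) = sqrt(2)*sqrt(p))
31610/E(-240) = 31610/((sqrt(2)*sqrt(-240))) = 31610/((sqrt(2)*(4*I*sqrt(15)))) = 31610/((4*I*sqrt(30))) = 31610*(-I*sqrt(30)/120) = -3161*I*sqrt(30)/12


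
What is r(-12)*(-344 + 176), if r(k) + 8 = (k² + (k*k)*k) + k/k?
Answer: 267288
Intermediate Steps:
r(k) = -7 + k² + k³ (r(k) = -8 + ((k² + (k*k)*k) + k/k) = -8 + ((k² + k²*k) + 1) = -8 + ((k² + k³) + 1) = -8 + (1 + k² + k³) = -7 + k² + k³)
r(-12)*(-344 + 176) = (-7 + (-12)² + (-12)³)*(-344 + 176) = (-7 + 144 - 1728)*(-168) = -1591*(-168) = 267288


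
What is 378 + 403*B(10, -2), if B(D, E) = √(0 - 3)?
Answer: 378 + 403*I*√3 ≈ 378.0 + 698.02*I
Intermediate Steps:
B(D, E) = I*√3 (B(D, E) = √(-3) = I*√3)
378 + 403*B(10, -2) = 378 + 403*(I*√3) = 378 + 403*I*√3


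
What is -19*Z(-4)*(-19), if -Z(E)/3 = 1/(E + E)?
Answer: 1083/8 ≈ 135.38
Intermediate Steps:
Z(E) = -3/(2*E) (Z(E) = -3/(E + E) = -3*1/(2*E) = -3/(2*E))
-19*Z(-4)*(-19) = -(-57)/(2*(-4))*(-19) = -(-57)*(-1)/(2*4)*(-19) = -19*3/8*(-19) = -57/8*(-19) = 1083/8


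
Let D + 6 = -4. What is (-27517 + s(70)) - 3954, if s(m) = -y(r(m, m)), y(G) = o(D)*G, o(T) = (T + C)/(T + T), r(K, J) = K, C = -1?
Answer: -63019/2 ≈ -31510.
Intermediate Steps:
D = -10 (D = -6 - 4 = -10)
o(T) = (-1 + T)/(2*T) (o(T) = (T - 1)/(T + T) = (-1 + T)/((2*T)) = (-1 + T)*(1/(2*T)) = (-1 + T)/(2*T))
y(G) = 11*G/20 (y(G) = ((½)*(-1 - 10)/(-10))*G = ((½)*(-⅒)*(-11))*G = 11*G/20)
s(m) = -11*m/20
(-27517 + s(70)) - 3954 = (-27517 - 11/20*70) - 3954 = (-27517 - 77/2) - 3954 = -55111/2 - 3954 = -63019/2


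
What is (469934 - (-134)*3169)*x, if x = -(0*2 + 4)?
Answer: -3578320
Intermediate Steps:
x = -4 (x = -(0 + 4) = -1*4 = -4)
(469934 - (-134)*3169)*x = (469934 - (-134)*3169)*(-4) = (469934 - 1*(-424646))*(-4) = (469934 + 424646)*(-4) = 894580*(-4) = -3578320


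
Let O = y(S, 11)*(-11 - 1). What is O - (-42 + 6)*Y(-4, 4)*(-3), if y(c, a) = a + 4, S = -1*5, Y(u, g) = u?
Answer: 252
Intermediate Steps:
S = -5
y(c, a) = 4 + a
O = -180 (O = (4 + 11)*(-11 - 1) = 15*(-12) = -180)
O - (-42 + 6)*Y(-4, 4)*(-3) = -180 - (-42 + 6)*(-4*(-3)) = -180 - (-36)*12 = -180 - 1*(-432) = -180 + 432 = 252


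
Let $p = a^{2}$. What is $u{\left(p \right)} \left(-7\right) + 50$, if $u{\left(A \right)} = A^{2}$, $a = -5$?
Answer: $-4325$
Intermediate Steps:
$p = 25$ ($p = \left(-5\right)^{2} = 25$)
$u{\left(p \right)} \left(-7\right) + 50 = 25^{2} \left(-7\right) + 50 = 625 \left(-7\right) + 50 = -4375 + 50 = -4325$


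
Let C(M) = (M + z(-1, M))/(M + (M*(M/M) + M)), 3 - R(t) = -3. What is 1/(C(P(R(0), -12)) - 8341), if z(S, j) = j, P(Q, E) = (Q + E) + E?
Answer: -3/25021 ≈ -0.00011990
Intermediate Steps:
R(t) = 6 (R(t) = 3 - 1*(-3) = 3 + 3 = 6)
P(Q, E) = Q + 2*E (P(Q, E) = (E + Q) + E = Q + 2*E)
C(M) = 2/3 (C(M) = (M + M)/(M + (M*(M/M) + M)) = (2*M)/(M + (M*1 + M)) = (2*M)/(M + (M + M)) = (2*M)/(M + 2*M) = (2*M)/((3*M)) = (2*M)*(1/(3*M)) = 2/3)
1/(C(P(R(0), -12)) - 8341) = 1/(2/3 - 8341) = 1/(-25021/3) = -3/25021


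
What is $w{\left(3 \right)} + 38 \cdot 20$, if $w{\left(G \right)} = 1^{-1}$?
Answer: $761$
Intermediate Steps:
$w{\left(G \right)} = 1$
$w{\left(3 \right)} + 38 \cdot 20 = 1 + 38 \cdot 20 = 1 + 760 = 761$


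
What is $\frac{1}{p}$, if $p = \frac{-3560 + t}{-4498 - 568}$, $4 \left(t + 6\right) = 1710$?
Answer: $\frac{10132}{6277} \approx 1.6141$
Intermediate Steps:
$t = \frac{843}{2}$ ($t = -6 + \frac{1}{4} \cdot 1710 = -6 + \frac{855}{2} = \frac{843}{2} \approx 421.5$)
$p = \frac{6277}{10132}$ ($p = \frac{-3560 + \frac{843}{2}}{-4498 - 568} = - \frac{6277}{2 \left(-5066\right)} = \left(- \frac{6277}{2}\right) \left(- \frac{1}{5066}\right) = \frac{6277}{10132} \approx 0.61952$)
$\frac{1}{p} = \frac{1}{\frac{6277}{10132}} = \frac{10132}{6277}$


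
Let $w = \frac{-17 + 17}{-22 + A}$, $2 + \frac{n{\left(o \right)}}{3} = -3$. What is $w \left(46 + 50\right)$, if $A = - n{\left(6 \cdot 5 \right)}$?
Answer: $0$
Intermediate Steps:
$n{\left(o \right)} = -15$ ($n{\left(o \right)} = -6 + 3 \left(-3\right) = -6 - 9 = -15$)
$A = 15$ ($A = \left(-1\right) \left(-15\right) = 15$)
$w = 0$ ($w = \frac{-17 + 17}{-22 + 15} = \frac{0}{-7} = 0 \left(- \frac{1}{7}\right) = 0$)
$w \left(46 + 50\right) = 0 \left(46 + 50\right) = 0 \cdot 96 = 0$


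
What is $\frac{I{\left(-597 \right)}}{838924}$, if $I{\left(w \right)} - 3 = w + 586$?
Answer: $- \frac{2}{209731} \approx -9.536 \cdot 10^{-6}$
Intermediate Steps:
$I{\left(w \right)} = 589 + w$ ($I{\left(w \right)} = 3 + \left(w + 586\right) = 3 + \left(586 + w\right) = 589 + w$)
$\frac{I{\left(-597 \right)}}{838924} = \frac{589 - 597}{838924} = \left(-8\right) \frac{1}{838924} = - \frac{2}{209731}$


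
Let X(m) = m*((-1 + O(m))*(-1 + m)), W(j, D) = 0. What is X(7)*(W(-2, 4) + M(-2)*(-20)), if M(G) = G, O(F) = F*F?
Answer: 80640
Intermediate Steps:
O(F) = F²
X(m) = m*(-1 + m)*(-1 + m²) (X(m) = m*((-1 + m²)*(-1 + m)) = m*((-1 + m)*(-1 + m²)) = m*(-1 + m)*(-1 + m²))
X(7)*(W(-2, 4) + M(-2)*(-20)) = (7*(1 + 7³ - 1*7 - 1*7²))*(0 - 2*(-20)) = (7*(1 + 343 - 7 - 1*49))*(0 + 40) = (7*(1 + 343 - 7 - 49))*40 = (7*288)*40 = 2016*40 = 80640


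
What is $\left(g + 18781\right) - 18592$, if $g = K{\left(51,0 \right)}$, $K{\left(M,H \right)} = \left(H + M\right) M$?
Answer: $2790$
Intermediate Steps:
$K{\left(M,H \right)} = M \left(H + M\right)$
$g = 2601$ ($g = 51 \left(0 + 51\right) = 51 \cdot 51 = 2601$)
$\left(g + 18781\right) - 18592 = \left(2601 + 18781\right) - 18592 = 21382 - 18592 = 2790$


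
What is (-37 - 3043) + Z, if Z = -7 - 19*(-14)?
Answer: -2821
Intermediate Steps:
Z = 259 (Z = -7 + 266 = 259)
(-37 - 3043) + Z = (-37 - 3043) + 259 = -3080 + 259 = -2821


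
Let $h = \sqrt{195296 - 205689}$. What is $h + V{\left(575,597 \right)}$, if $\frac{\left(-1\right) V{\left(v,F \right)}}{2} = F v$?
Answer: $-686550 + i \sqrt{10393} \approx -6.8655 \cdot 10^{5} + 101.95 i$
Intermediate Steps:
$V{\left(v,F \right)} = - 2 F v$
$h = i \sqrt{10393}$ ($h = \sqrt{-10393} = i \sqrt{10393} \approx 101.95 i$)
$h + V{\left(575,597 \right)} = i \sqrt{10393} - 1194 \cdot 575 = i \sqrt{10393} - 686550 = -686550 + i \sqrt{10393}$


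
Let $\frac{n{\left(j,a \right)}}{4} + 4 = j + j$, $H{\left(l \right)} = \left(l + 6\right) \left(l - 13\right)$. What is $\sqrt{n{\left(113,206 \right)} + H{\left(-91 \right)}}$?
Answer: $16 \sqrt{38} \approx 98.631$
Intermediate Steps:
$H{\left(l \right)} = \left(-13 + l\right) \left(6 + l\right)$ ($H{\left(l \right)} = \left(6 + l\right) \left(-13 + l\right) = \left(-13 + l\right) \left(6 + l\right)$)
$n{\left(j,a \right)} = -16 + 8 j$ ($n{\left(j,a \right)} = -16 + 4 \left(j + j\right) = -16 + 4 \cdot 2 j = -16 + 8 j$)
$\sqrt{n{\left(113,206 \right)} + H{\left(-91 \right)}} = \sqrt{\left(-16 + 8 \cdot 113\right) - \left(-559 - 8281\right)} = \sqrt{\left(-16 + 904\right) + \left(-78 + 8281 + 637\right)} = \sqrt{888 + 8840} = \sqrt{9728} = 16 \sqrt{38}$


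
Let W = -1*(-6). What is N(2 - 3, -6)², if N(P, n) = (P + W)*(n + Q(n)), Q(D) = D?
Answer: 3600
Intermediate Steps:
W = 6
N(P, n) = 2*n*(6 + P) (N(P, n) = (P + 6)*(n + n) = (6 + P)*(2*n) = 2*n*(6 + P))
N(2 - 3, -6)² = (2*(-6)*(6 + (2 - 3)))² = (2*(-6)*(6 - 1))² = (2*(-6)*5)² = (-60)² = 3600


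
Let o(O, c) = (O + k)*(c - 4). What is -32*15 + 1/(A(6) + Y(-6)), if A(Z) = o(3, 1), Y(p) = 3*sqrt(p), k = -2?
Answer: -10081/21 - I*sqrt(6)/21 ≈ -480.05 - 0.11664*I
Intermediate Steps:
o(O, c) = (-4 + c)*(-2 + O) (o(O, c) = (O - 2)*(c - 4) = (-2 + O)*(-4 + c) = (-4 + c)*(-2 + O))
A(Z) = -3 (A(Z) = 8 - 4*3 - 2*1 + 3*1 = 8 - 12 - 2 + 3 = -3)
-32*15 + 1/(A(6) + Y(-6)) = -32*15 + 1/(-3 + 3*sqrt(-6)) = -480 + 1/(-3 + 3*(I*sqrt(6))) = -480 + 1/(-3 + 3*I*sqrt(6))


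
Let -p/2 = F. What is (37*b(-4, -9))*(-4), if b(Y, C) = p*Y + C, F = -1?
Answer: 2516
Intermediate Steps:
p = 2 (p = -2*(-1) = 2)
b(Y, C) = C + 2*Y (b(Y, C) = 2*Y + C = C + 2*Y)
(37*b(-4, -9))*(-4) = (37*(-9 + 2*(-4)))*(-4) = (37*(-9 - 8))*(-4) = (37*(-17))*(-4) = -629*(-4) = 2516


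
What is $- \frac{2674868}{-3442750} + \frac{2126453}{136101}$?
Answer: $\frac{548921305387}{33468694125} \approx 16.401$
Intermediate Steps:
$- \frac{2674868}{-3442750} + \frac{2126453}{136101} = \left(-2674868\right) \left(- \frac{1}{3442750}\right) + 2126453 \cdot \frac{1}{136101} = \frac{1337434}{1721375} + \frac{303779}{19443} = \frac{548921305387}{33468694125}$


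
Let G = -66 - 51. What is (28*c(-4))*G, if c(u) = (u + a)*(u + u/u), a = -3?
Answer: -68796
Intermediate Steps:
c(u) = (1 + u)*(-3 + u) (c(u) = (u - 3)*(u + u/u) = (-3 + u)*(u + 1) = (-3 + u)*(1 + u) = (1 + u)*(-3 + u))
G = -117
(28*c(-4))*G = (28*(-3 + (-4)**2 - 2*(-4)))*(-117) = (28*(-3 + 16 + 8))*(-117) = (28*21)*(-117) = 588*(-117) = -68796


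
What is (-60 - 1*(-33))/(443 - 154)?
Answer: -27/289 ≈ -0.093426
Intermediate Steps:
(-60 - 1*(-33))/(443 - 154) = (-60 + 33)/289 = (1/289)*(-27) = -27/289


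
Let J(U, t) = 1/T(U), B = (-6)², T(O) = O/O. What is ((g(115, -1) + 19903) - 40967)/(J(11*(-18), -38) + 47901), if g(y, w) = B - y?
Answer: -21143/47902 ≈ -0.44138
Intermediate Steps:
T(O) = 1
B = 36
J(U, t) = 1 (J(U, t) = 1/1 = 1)
g(y, w) = 36 - y
((g(115, -1) + 19903) - 40967)/(J(11*(-18), -38) + 47901) = (((36 - 1*115) + 19903) - 40967)/(1 + 47901) = (((36 - 115) + 19903) - 40967)/47902 = ((-79 + 19903) - 40967)*(1/47902) = (19824 - 40967)*(1/47902) = -21143*1/47902 = -21143/47902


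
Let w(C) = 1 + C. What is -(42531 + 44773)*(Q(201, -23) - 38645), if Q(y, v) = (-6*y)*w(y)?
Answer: 24642165128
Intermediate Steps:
Q(y, v) = -6*y*(1 + y) (Q(y, v) = (-6*y)*(1 + y) = -6*y*(1 + y))
-(42531 + 44773)*(Q(201, -23) - 38645) = -(42531 + 44773)*(-6*201*(1 + 201) - 38645) = -87304*(-6*201*202 - 38645) = -87304*(-243612 - 38645) = -87304*(-282257) = -1*(-24642165128) = 24642165128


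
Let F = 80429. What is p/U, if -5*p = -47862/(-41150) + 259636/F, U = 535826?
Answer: -7266757099/4433495789792750 ≈ -1.6391e-6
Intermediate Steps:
p = -7266757099/8274133375 (p = -(-47862/(-41150) + 259636/80429)/5 = -(-47862*(-1/41150) + 259636*(1/80429))/5 = -(23931/20575 + 259636/80429)/5 = -⅕*7266757099/1654826675 = -7266757099/8274133375 ≈ -0.87825)
p/U = -7266757099/8274133375/535826 = -7266757099/8274133375*1/535826 = -7266757099/4433495789792750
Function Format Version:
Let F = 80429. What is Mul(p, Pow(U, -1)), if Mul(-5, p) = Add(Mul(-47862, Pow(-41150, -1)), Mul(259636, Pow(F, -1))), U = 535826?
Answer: Rational(-7266757099, 4433495789792750) ≈ -1.6391e-6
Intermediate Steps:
p = Rational(-7266757099, 8274133375) (p = Mul(Rational(-1, 5), Add(Mul(-47862, Pow(-41150, -1)), Mul(259636, Pow(80429, -1)))) = Mul(Rational(-1, 5), Add(Mul(-47862, Rational(-1, 41150)), Mul(259636, Rational(1, 80429)))) = Mul(Rational(-1, 5), Add(Rational(23931, 20575), Rational(259636, 80429))) = Mul(Rational(-1, 5), Rational(7266757099, 1654826675)) = Rational(-7266757099, 8274133375) ≈ -0.87825)
Mul(p, Pow(U, -1)) = Mul(Rational(-7266757099, 8274133375), Pow(535826, -1)) = Mul(Rational(-7266757099, 8274133375), Rational(1, 535826)) = Rational(-7266757099, 4433495789792750)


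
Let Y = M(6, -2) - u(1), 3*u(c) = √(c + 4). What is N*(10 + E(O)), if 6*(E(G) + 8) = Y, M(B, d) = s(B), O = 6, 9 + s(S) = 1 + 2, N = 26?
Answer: 26 - 13*√5/9 ≈ 22.770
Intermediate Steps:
s(S) = -6 (s(S) = -9 + (1 + 2) = -9 + 3 = -6)
u(c) = √(4 + c)/3 (u(c) = √(c + 4)/3 = √(4 + c)/3)
M(B, d) = -6
Y = -6 - √5/3 (Y = -6 - √(4 + 1)/3 = -6 - √5/3 ≈ -6.7454)
E(G) = -9 - √5/18 (E(G) = -8 + (-6 - √5/3)/6 = -8 + (-1 - √5/18) = -9 - √5/18)
N*(10 + E(O)) = 26*(10 + (-9 - √5/18)) = 26*(1 - √5/18) = 26 - 13*√5/9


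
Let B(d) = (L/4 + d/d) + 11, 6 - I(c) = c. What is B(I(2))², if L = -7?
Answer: 1681/16 ≈ 105.06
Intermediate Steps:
I(c) = 6 - c
B(d) = 41/4 (B(d) = (-7/4 + d/d) + 11 = (-7*¼ + 1) + 11 = (-7/4 + 1) + 11 = -¾ + 11 = 41/4)
B(I(2))² = (41/4)² = 1681/16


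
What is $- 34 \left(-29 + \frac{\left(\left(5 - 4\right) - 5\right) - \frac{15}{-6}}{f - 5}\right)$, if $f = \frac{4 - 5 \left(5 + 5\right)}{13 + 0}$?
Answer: $\frac{36261}{37} \approx 980.03$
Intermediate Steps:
$f = - \frac{46}{13}$ ($f = \frac{4 - 50}{13} = \left(4 - 50\right) \frac{1}{13} = \left(-46\right) \frac{1}{13} = - \frac{46}{13} \approx -3.5385$)
$- 34 \left(-29 + \frac{\left(\left(5 - 4\right) - 5\right) - \frac{15}{-6}}{f - 5}\right) = - 34 \left(-29 + \frac{\left(\left(5 - 4\right) - 5\right) - \frac{15}{-6}}{- \frac{46}{13} - 5}\right) = - 34 \left(-29 + \frac{\left(1 - 5\right) - - \frac{5}{2}}{- \frac{111}{13}}\right) = - 34 \left(-29 + \left(-4 + \frac{5}{2}\right) \left(- \frac{13}{111}\right)\right) = - 34 \left(-29 - - \frac{13}{74}\right) = - 34 \left(-29 + \frac{13}{74}\right) = \left(-34\right) \left(- \frac{2133}{74}\right) = \frac{36261}{37}$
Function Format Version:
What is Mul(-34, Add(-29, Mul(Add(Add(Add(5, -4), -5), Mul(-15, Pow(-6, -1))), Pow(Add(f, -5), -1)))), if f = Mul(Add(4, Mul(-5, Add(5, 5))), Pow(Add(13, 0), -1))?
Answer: Rational(36261, 37) ≈ 980.03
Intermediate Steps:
f = Rational(-46, 13) (f = Mul(Add(4, Mul(-5, 10)), Pow(13, -1)) = Mul(Add(4, -50), Rational(1, 13)) = Mul(-46, Rational(1, 13)) = Rational(-46, 13) ≈ -3.5385)
Mul(-34, Add(-29, Mul(Add(Add(Add(5, -4), -5), Mul(-15, Pow(-6, -1))), Pow(Add(f, -5), -1)))) = Mul(-34, Add(-29, Mul(Add(Add(Add(5, -4), -5), Mul(-15, Pow(-6, -1))), Pow(Add(Rational(-46, 13), -5), -1)))) = Mul(-34, Add(-29, Mul(Add(Add(1, -5), Mul(-15, Rational(-1, 6))), Pow(Rational(-111, 13), -1)))) = Mul(-34, Add(-29, Mul(Add(-4, Rational(5, 2)), Rational(-13, 111)))) = Mul(-34, Add(-29, Mul(Rational(-3, 2), Rational(-13, 111)))) = Mul(-34, Add(-29, Rational(13, 74))) = Mul(-34, Rational(-2133, 74)) = Rational(36261, 37)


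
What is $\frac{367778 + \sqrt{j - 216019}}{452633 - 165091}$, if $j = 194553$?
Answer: $\frac{183889}{143771} + \frac{i \sqrt{21466}}{287542} \approx 1.279 + 0.00050953 i$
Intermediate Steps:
$\frac{367778 + \sqrt{j - 216019}}{452633 - 165091} = \frac{367778 + \sqrt{194553 - 216019}}{452633 - 165091} = \frac{367778 + \sqrt{-21466}}{287542} = \left(367778 + i \sqrt{21466}\right) \frac{1}{287542} = \frac{183889}{143771} + \frac{i \sqrt{21466}}{287542}$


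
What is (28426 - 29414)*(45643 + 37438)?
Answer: -82084028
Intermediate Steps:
(28426 - 29414)*(45643 + 37438) = -988*83081 = -82084028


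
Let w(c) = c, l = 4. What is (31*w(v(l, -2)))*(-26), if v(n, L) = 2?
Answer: -1612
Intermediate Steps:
(31*w(v(l, -2)))*(-26) = (31*2)*(-26) = 62*(-26) = -1612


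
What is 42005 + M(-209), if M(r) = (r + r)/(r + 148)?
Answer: 2562723/61 ≈ 42012.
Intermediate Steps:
M(r) = 2*r/(148 + r) (M(r) = (2*r)/(148 + r) = 2*r/(148 + r))
42005 + M(-209) = 42005 + 2*(-209)/(148 - 209) = 42005 + 2*(-209)/(-61) = 42005 + 2*(-209)*(-1/61) = 42005 + 418/61 = 2562723/61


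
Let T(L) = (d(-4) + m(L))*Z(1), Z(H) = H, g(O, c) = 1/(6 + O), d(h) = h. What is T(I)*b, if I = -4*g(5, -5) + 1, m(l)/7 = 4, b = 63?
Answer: 1512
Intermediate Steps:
m(l) = 28 (m(l) = 7*4 = 28)
I = 7/11 (I = -4/(6 + 5) + 1 = -4/11 + 1 = 7/11 ≈ 0.63636)
T(L) = 24 (T(L) = (-4 + 28)*1 = 24*1 = 24)
T(I)*b = 24*63 = 1512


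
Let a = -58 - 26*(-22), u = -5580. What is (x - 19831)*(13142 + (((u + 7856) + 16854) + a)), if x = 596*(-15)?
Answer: -943286006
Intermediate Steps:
a = 514 (a = -58 + 572 = 514)
x = -8940
(x - 19831)*(13142 + (((u + 7856) + 16854) + a)) = (-8940 - 19831)*(13142 + (((-5580 + 7856) + 16854) + 514)) = -28771*(13142 + ((2276 + 16854) + 514)) = -28771*(13142 + (19130 + 514)) = -28771*(13142 + 19644) = -28771*32786 = -943286006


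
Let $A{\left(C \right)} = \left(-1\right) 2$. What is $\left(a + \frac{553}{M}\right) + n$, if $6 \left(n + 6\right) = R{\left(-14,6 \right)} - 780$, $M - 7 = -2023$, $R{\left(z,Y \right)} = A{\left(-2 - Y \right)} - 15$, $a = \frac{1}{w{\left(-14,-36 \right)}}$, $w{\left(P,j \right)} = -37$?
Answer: $- \frac{1482619}{10656} \approx -139.13$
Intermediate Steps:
$a = - \frac{1}{37}$ ($a = \frac{1}{-37} = - \frac{1}{37} \approx -0.027027$)
$A{\left(C \right)} = -2$
$R{\left(z,Y \right)} = -17$ ($R{\left(z,Y \right)} = -2 - 15 = -17$)
$M = -2016$ ($M = 7 - 2023 = -2016$)
$n = - \frac{833}{6}$ ($n = -6 + \frac{-17 - 780}{6} = -6 + \frac{1}{6} \left(-797\right) = -6 - \frac{797}{6} = - \frac{833}{6} \approx -138.83$)
$\left(a + \frac{553}{M}\right) + n = \left(- \frac{1}{37} + \frac{553}{-2016}\right) - \frac{833}{6} = \left(- \frac{1}{37} + 553 \left(- \frac{1}{2016}\right)\right) - \frac{833}{6} = \left(- \frac{1}{37} - \frac{79}{288}\right) - \frac{833}{6} = - \frac{3211}{10656} - \frac{833}{6} = - \frac{1482619}{10656}$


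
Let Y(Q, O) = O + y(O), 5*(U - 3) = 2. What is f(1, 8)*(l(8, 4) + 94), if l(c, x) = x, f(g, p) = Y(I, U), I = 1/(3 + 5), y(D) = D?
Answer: 3332/5 ≈ 666.40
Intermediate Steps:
U = 17/5 (U = 3 + (⅕)*2 = 3 + ⅖ = 17/5 ≈ 3.4000)
I = ⅛ (I = 1/8 = ⅛ ≈ 0.12500)
Y(Q, O) = 2*O (Y(Q, O) = O + O = 2*O)
f(g, p) = 34/5 (f(g, p) = 2*(17/5) = 34/5)
f(1, 8)*(l(8, 4) + 94) = 34*(4 + 94)/5 = (34/5)*98 = 3332/5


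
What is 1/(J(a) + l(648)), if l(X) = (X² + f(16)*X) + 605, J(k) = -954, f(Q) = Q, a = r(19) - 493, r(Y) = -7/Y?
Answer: 1/429923 ≈ 2.3260e-6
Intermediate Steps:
a = -9374/19 (a = -7/19 - 493 = -9374/19 ≈ -493.37)
l(X) = 605 + X² + 16*X (l(X) = (X² + 16*X) + 605 = 605 + X² + 16*X)
1/(J(a) + l(648)) = 1/(-954 + (605 + 648² + 16*648)) = 1/(-954 + (605 + 419904 + 10368)) = 1/(-954 + 430877) = 1/429923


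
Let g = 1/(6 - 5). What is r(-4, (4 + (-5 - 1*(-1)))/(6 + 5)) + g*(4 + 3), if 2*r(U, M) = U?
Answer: 5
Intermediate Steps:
r(U, M) = U/2
g = 1 (g = 1/1 = 1)
r(-4, (4 + (-5 - 1*(-1)))/(6 + 5)) + g*(4 + 3) = (½)*(-4) + 1*(4 + 3) = -2 + 1*7 = -2 + 7 = 5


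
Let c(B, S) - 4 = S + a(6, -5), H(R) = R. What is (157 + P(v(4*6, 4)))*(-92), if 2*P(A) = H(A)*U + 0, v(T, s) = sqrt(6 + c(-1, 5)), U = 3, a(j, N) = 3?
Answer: -14444 - 414*sqrt(2) ≈ -15029.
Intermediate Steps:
c(B, S) = 7 + S (c(B, S) = 4 + (S + 3) = 4 + (3 + S) = 7 + S)
v(T, s) = 3*sqrt(2) (v(T, s) = sqrt(6 + (7 + 5)) = sqrt(6 + 12) = sqrt(18) = 3*sqrt(2))
P(A) = 3*A/2 (P(A) = (A*3 + 0)/2 = (3*A + 0)/2 = (3*A)/2 = 3*A/2)
(157 + P(v(4*6, 4)))*(-92) = (157 + 3*(3*sqrt(2))/2)*(-92) = (157 + 9*sqrt(2)/2)*(-92) = -14444 - 414*sqrt(2)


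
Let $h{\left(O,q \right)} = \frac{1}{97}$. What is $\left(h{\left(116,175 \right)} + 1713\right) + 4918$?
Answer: $\frac{643208}{97} \approx 6631.0$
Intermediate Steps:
$h{\left(O,q \right)} = \frac{1}{97}$
$\left(h{\left(116,175 \right)} + 1713\right) + 4918 = \left(\frac{1}{97} + 1713\right) + 4918 = \frac{166162}{97} + 4918 = \frac{643208}{97}$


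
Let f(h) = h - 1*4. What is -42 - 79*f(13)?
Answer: -753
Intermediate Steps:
f(h) = -4 + h (f(h) = h - 4 = -4 + h)
-42 - 79*f(13) = -42 - 79*(-4 + 13) = -42 - 79*9 = -42 - 711 = -753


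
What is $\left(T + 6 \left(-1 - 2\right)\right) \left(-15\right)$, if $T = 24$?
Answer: $-90$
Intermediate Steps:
$\left(T + 6 \left(-1 - 2\right)\right) \left(-15\right) = \left(24 + 6 \left(-1 - 2\right)\right) \left(-15\right) = \left(24 + 6 \left(-3\right)\right) \left(-15\right) = \left(24 - 18\right) \left(-15\right) = 6 \left(-15\right) = -90$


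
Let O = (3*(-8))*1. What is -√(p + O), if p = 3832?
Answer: -4*√238 ≈ -61.709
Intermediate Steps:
O = -24 (O = -24*1 = -24)
-√(p + O) = -√(3832 - 24) = -√3808 = -4*√238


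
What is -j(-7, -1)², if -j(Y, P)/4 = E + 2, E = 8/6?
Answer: -1600/9 ≈ -177.78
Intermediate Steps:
E = 4/3 (E = 8*(⅙) = 4/3 ≈ 1.3333)
j(Y, P) = -40/3 (j(Y, P) = -4*(4/3 + 2) = -4*10/3 = -40/3)
-j(-7, -1)² = -(-40/3)² = -1*1600/9 = -1600/9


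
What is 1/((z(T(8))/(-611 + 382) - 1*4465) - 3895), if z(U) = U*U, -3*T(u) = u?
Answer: -2061/17230024 ≈ -0.00011962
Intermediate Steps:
T(u) = -u/3
z(U) = U²
1/((z(T(8))/(-611 + 382) - 1*4465) - 3895) = 1/(((-⅓*8)²/(-611 + 382) - 1*4465) - 3895) = 1/(((-8/3)²/(-229) - 4465) - 3895) = 1/(((64/9)*(-1/229) - 4465) - 3895) = 1/((-64/2061 - 4465) - 3895) = 1/(-9202429/2061 - 3895) = 1/(-17230024/2061) = -2061/17230024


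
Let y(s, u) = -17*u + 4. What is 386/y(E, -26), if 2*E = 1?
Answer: 193/223 ≈ 0.86547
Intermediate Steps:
E = 1/2 (E = (1/2)*1 = 1/2 ≈ 0.50000)
y(s, u) = 4 - 17*u
386/y(E, -26) = 386/(4 - 17*(-26)) = 386/(4 + 442) = 386/446 = 386*(1/446) = 193/223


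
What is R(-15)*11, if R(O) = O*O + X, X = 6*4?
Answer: 2739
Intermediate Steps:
X = 24
R(O) = 24 + O**2 (R(O) = O*O + 24 = O**2 + 24 = 24 + O**2)
R(-15)*11 = (24 + (-15)**2)*11 = (24 + 225)*11 = 249*11 = 2739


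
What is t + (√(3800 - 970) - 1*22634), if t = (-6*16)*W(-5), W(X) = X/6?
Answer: -22554 + √2830 ≈ -22501.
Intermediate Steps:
W(X) = X/6 (W(X) = X*(⅙) = X/6)
t = 80 (t = (-6*16)*((⅙)*(-5)) = -96*(-⅚) = 80)
t + (√(3800 - 970) - 1*22634) = 80 + (√(3800 - 970) - 1*22634) = 80 + (√2830 - 22634) = 80 + (-22634 + √2830) = -22554 + √2830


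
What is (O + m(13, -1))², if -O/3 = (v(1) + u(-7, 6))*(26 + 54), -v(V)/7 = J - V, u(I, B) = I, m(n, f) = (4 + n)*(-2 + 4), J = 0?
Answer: 1156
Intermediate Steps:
m(n, f) = 8 + 2*n (m(n, f) = (4 + n)*2 = 8 + 2*n)
v(V) = 7*V (v(V) = -7*(0 - V) = -(-7)*V = 7*V)
O = 0 (O = -3*(7*1 - 7)*(26 + 54) = -3*(7 - 7)*80 = -0*80 = -3*0 = 0)
(O + m(13, -1))² = (0 + (8 + 2*13))² = (0 + (8 + 26))² = (0 + 34)² = 34² = 1156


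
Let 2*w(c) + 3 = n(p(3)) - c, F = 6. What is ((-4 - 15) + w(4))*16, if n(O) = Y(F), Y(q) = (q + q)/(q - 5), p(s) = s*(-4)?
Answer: -264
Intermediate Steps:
p(s) = -4*s
Y(q) = 2*q/(-5 + q) (Y(q) = (2*q)/(-5 + q) = 2*q/(-5 + q))
n(O) = 12 (n(O) = 2*6/(-5 + 6) = 2*6/1 = 2*6*1 = 12)
w(c) = 9/2 - c/2 (w(c) = -3/2 + (12 - c)/2 = -3/2 + (6 - c/2) = 9/2 - c/2)
((-4 - 15) + w(4))*16 = ((-4 - 15) + (9/2 - 1/2*4))*16 = (-19 + (9/2 - 2))*16 = (-19 + 5/2)*16 = -33/2*16 = -264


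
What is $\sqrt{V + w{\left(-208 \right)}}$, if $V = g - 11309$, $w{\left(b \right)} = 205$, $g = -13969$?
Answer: $i \sqrt{25073} \approx 158.34 i$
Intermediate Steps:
$V = -25278$ ($V = -13969 - 11309 = -25278$)
$\sqrt{V + w{\left(-208 \right)}} = \sqrt{-25278 + 205} = \sqrt{-25073} = i \sqrt{25073}$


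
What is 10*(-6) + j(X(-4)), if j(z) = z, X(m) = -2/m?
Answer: -119/2 ≈ -59.500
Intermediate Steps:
10*(-6) + j(X(-4)) = 10*(-6) - 2/(-4) = -60 - 2*(-¼) = -60 + ½ = -119/2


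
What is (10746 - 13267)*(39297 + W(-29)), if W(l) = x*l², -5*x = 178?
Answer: -117950027/5 ≈ -2.3590e+7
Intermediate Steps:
x = -178/5 (x = -⅕*178 = -178/5 ≈ -35.600)
W(l) = -178*l²/5
(10746 - 13267)*(39297 + W(-29)) = (10746 - 13267)*(39297 - 178/5*(-29)²) = -2521*(39297 - 178/5*841) = -2521*(39297 - 149698/5) = -2521*46787/5 = -117950027/5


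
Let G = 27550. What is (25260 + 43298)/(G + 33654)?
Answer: 34279/30602 ≈ 1.1202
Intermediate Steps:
(25260 + 43298)/(G + 33654) = (25260 + 43298)/(27550 + 33654) = 68558/61204 = 68558*(1/61204) = 34279/30602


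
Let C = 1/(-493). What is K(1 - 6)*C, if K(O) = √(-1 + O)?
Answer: -I*√6/493 ≈ -0.0049685*I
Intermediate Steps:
C = -1/493 ≈ -0.0020284
K(1 - 6)*C = √(-1 + (1 - 6))*(-1/493) = √(-1 - 5)*(-1/493) = √(-6)*(-1/493) = (I*√6)*(-1/493) = -I*√6/493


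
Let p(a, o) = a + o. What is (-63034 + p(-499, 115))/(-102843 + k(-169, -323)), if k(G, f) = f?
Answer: 31709/51583 ≈ 0.61472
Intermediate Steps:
(-63034 + p(-499, 115))/(-102843 + k(-169, -323)) = (-63034 + (-499 + 115))/(-102843 - 323) = (-63034 - 384)/(-103166) = -63418*(-1/103166) = 31709/51583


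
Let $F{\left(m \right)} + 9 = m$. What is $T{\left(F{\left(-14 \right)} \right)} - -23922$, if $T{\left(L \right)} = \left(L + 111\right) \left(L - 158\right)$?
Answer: $7994$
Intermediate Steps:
$F{\left(m \right)} = -9 + m$
$T{\left(L \right)} = \left(-158 + L\right) \left(111 + L\right)$ ($T{\left(L \right)} = \left(111 + L\right) \left(-158 + L\right) = \left(-158 + L\right) \left(111 + L\right)$)
$T{\left(F{\left(-14 \right)} \right)} - -23922 = \left(-17538 + \left(-9 - 14\right)^{2} - 47 \left(-9 - 14\right)\right) - -23922 = \left(-17538 + \left(-23\right)^{2} - -1081\right) + 23922 = \left(-17538 + 529 + 1081\right) + 23922 = -15928 + 23922 = 7994$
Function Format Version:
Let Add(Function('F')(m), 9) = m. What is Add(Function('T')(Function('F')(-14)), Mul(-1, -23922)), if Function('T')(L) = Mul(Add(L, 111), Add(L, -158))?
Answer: 7994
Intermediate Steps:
Function('F')(m) = Add(-9, m)
Function('T')(L) = Mul(Add(-158, L), Add(111, L)) (Function('T')(L) = Mul(Add(111, L), Add(-158, L)) = Mul(Add(-158, L), Add(111, L)))
Add(Function('T')(Function('F')(-14)), Mul(-1, -23922)) = Add(Add(-17538, Pow(Add(-9, -14), 2), Mul(-47, Add(-9, -14))), Mul(-1, -23922)) = Add(Add(-17538, Pow(-23, 2), Mul(-47, -23)), 23922) = Add(Add(-17538, 529, 1081), 23922) = Add(-15928, 23922) = 7994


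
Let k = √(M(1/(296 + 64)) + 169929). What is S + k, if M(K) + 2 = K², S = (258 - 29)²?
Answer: 52441 + √22022539201/360 ≈ 52853.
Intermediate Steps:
S = 52441 (S = 229² = 52441)
M(K) = -2 + K²
k = √22022539201/360 (k = √((-2 + (1/(296 + 64))²) + 169929) = √((-2 + (1/360)²) + 169929) = √((-2 + 1/129600) + 169929) = √(-259199/129600 + 169929) = √(22022539201/129600) = √22022539201/360 ≈ 412.22)
S + k = 52441 + √22022539201/360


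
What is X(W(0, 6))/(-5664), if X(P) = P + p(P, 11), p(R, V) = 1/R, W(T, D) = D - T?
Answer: -37/33984 ≈ -0.0010887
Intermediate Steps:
X(P) = P + 1/P
X(W(0, 6))/(-5664) = ((6 - 1*0) + 1/(6 - 1*0))/(-5664) = ((6 + 0) + 1/(6 + 0))*(-1/5664) = (6 + 1/6)*(-1/5664) = (37/6)*(-1/5664) = -37/33984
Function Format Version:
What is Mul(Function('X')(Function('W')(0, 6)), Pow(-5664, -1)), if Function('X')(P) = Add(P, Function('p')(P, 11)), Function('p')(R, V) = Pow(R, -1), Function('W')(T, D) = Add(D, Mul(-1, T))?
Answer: Rational(-37, 33984) ≈ -0.0010887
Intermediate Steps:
Function('X')(P) = Add(P, Pow(P, -1))
Mul(Function('X')(Function('W')(0, 6)), Pow(-5664, -1)) = Mul(Add(Add(6, Mul(-1, 0)), Pow(Add(6, Mul(-1, 0)), -1)), Pow(-5664, -1)) = Mul(Add(Add(6, 0), Pow(Add(6, 0), -1)), Rational(-1, 5664)) = Mul(Add(6, Pow(6, -1)), Rational(-1, 5664)) = Mul(Add(6, Rational(1, 6)), Rational(-1, 5664)) = Mul(Rational(37, 6), Rational(-1, 5664)) = Rational(-37, 33984)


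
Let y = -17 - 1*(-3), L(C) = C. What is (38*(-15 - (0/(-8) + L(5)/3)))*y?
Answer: 26600/3 ≈ 8866.7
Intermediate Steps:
y = -14 (y = -17 + 3 = -14)
(38*(-15 - (0/(-8) + L(5)/3)))*y = (38*(-15 - (0/(-8) + 5/3)))*(-14) = (38*(-15 - (0*(-⅛) + 5*(⅓))))*(-14) = (38*(-15 - (0 + 5/3)))*(-14) = (38*(-15 - 1*5/3))*(-14) = (38*(-15 - 5/3))*(-14) = (38*(-50/3))*(-14) = -1900/3*(-14) = 26600/3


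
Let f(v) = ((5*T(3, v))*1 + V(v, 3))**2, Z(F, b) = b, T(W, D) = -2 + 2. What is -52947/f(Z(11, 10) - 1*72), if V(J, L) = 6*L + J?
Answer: -52947/1936 ≈ -27.349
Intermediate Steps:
T(W, D) = 0
V(J, L) = J + 6*L
f(v) = (18 + v)**2 (f(v) = ((5*0)*1 + (v + 6*3))**2 = (0*1 + (v + 18))**2 = (0 + (18 + v))**2 = (18 + v)**2)
-52947/f(Z(11, 10) - 1*72) = -52947/(18 + (10 - 1*72))**2 = -52947/(18 + (10 - 72))**2 = -52947/(18 - 62)**2 = -52947/((-44)**2) = -52947/1936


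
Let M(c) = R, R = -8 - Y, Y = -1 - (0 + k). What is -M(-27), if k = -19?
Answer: 26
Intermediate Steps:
Y = 18 (Y = -1 - (0 - 19) = -1 - 1*(-19) = -1 + 19 = 18)
R = -26 (R = -8 - 1*18 = -8 - 18 = -26)
M(c) = -26
-M(-27) = -1*(-26) = 26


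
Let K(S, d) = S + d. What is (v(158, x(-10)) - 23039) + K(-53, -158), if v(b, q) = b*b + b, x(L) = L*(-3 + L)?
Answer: 1872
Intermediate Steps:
v(b, q) = b + b**2 (v(b, q) = b**2 + b = b + b**2)
(v(158, x(-10)) - 23039) + K(-53, -158) = (158*(1 + 158) - 23039) + (-53 - 158) = (158*159 - 23039) - 211 = (25122 - 23039) - 211 = 2083 - 211 = 1872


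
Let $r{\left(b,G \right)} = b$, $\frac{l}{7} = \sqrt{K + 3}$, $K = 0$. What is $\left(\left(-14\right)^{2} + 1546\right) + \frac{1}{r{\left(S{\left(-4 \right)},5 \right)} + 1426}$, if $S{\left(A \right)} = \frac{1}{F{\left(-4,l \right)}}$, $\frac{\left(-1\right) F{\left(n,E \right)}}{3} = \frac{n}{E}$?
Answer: $\frac{170031112306}{97606799} - \frac{28 \sqrt{3}}{97606799} \approx 1742.0$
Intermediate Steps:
$l = 7 \sqrt{3}$ ($l = 7 \sqrt{0 + 3} = 7 \sqrt{3} \approx 12.124$)
$F{\left(n,E \right)} = - \frac{3 n}{E}$ ($F{\left(n,E \right)} = - 3 \frac{n}{E} = - \frac{3 n}{E}$)
$S{\left(A \right)} = \frac{7 \sqrt{3}}{12}$ ($S{\left(A \right)} = \frac{1}{\left(-3\right) \left(-4\right) \frac{1}{7 \sqrt{3}}} = \frac{1}{\left(-3\right) \left(-4\right) \frac{\sqrt{3}}{21}} = \frac{1}{\frac{4}{7} \sqrt{3}} = \frac{7 \sqrt{3}}{12}$)
$\left(\left(-14\right)^{2} + 1546\right) + \frac{1}{r{\left(S{\left(-4 \right)},5 \right)} + 1426} = \left(\left(-14\right)^{2} + 1546\right) + \frac{1}{\frac{7 \sqrt{3}}{12} + 1426} = \left(196 + 1546\right) + \frac{1}{1426 + \frac{7 \sqrt{3}}{12}} = 1742 + \frac{1}{1426 + \frac{7 \sqrt{3}}{12}}$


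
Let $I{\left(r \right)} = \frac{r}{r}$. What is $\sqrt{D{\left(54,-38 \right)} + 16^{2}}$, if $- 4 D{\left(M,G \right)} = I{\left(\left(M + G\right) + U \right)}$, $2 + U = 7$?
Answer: $\frac{\sqrt{1023}}{2} \approx 15.992$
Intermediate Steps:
$U = 5$ ($U = -2 + 7 = 5$)
$I{\left(r \right)} = 1$
$D{\left(M,G \right)} = - \frac{1}{4}$ ($D{\left(M,G \right)} = \left(- \frac{1}{4}\right) 1 = - \frac{1}{4}$)
$\sqrt{D{\left(54,-38 \right)} + 16^{2}} = \sqrt{- \frac{1}{4} + 16^{2}} = \sqrt{- \frac{1}{4} + 256} = \sqrt{\frac{1023}{4}} = \frac{\sqrt{1023}}{2}$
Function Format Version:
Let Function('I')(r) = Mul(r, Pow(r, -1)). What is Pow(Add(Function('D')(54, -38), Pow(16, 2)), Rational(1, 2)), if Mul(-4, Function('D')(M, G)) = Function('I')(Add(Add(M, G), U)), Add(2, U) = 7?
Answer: Mul(Rational(1, 2), Pow(1023, Rational(1, 2))) ≈ 15.992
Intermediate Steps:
U = 5 (U = Add(-2, 7) = 5)
Function('I')(r) = 1
Function('D')(M, G) = Rational(-1, 4) (Function('D')(M, G) = Mul(Rational(-1, 4), 1) = Rational(-1, 4))
Pow(Add(Function('D')(54, -38), Pow(16, 2)), Rational(1, 2)) = Pow(Add(Rational(-1, 4), Pow(16, 2)), Rational(1, 2)) = Pow(Add(Rational(-1, 4), 256), Rational(1, 2)) = Pow(Rational(1023, 4), Rational(1, 2)) = Mul(Rational(1, 2), Pow(1023, Rational(1, 2)))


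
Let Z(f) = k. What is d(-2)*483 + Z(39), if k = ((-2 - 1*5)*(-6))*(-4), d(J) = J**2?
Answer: 1764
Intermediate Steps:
k = -168 (k = ((-2 - 5)*(-6))*(-4) = -7*(-6)*(-4) = 42*(-4) = -168)
Z(f) = -168
d(-2)*483 + Z(39) = (-2)**2*483 - 168 = 4*483 - 168 = 1932 - 168 = 1764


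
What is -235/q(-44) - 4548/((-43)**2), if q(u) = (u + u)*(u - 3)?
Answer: -409469/162712 ≈ -2.5165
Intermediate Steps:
q(u) = 2*u*(-3 + u) (q(u) = (2*u)*(-3 + u) = 2*u*(-3 + u))
-235/q(-44) - 4548/((-43)**2) = -235*(-1/(88*(-3 - 44))) - 4548/((-43)**2) = -235/(2*(-44)*(-47)) - 4548/1849 = -235/4136 - 4548*1/1849 = -235*1/4136 - 4548/1849 = -5/88 - 4548/1849 = -409469/162712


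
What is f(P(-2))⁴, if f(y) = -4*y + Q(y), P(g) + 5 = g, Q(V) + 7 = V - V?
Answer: 194481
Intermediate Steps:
Q(V) = -7 (Q(V) = -7 + (V - V) = -7 + 0 = -7)
P(g) = -5 + g
f(y) = -7 - 4*y (f(y) = -4*y - 7 = -7 - 4*y)
f(P(-2))⁴ = (-7 - 4*(-5 - 2))⁴ = (-7 - 4*(-7))⁴ = (-7 + 28)⁴ = 21⁴ = 194481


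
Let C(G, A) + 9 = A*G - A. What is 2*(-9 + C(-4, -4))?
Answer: 4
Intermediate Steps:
C(G, A) = -9 - A + A*G (C(G, A) = -9 + (A*G - A) = -9 + (-A + A*G) = -9 - A + A*G)
2*(-9 + C(-4, -4)) = 2*(-9 + (-9 - 1*(-4) - 4*(-4))) = 2*(-9 + (-9 + 4 + 16)) = 2*(-9 + 11) = 2*2 = 4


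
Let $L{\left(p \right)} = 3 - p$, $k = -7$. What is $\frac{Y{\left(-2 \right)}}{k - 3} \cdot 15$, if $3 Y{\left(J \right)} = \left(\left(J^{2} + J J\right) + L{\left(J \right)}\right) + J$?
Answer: $- \frac{11}{2} \approx -5.5$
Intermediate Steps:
$Y{\left(J \right)} = 1 + \frac{2 J^{2}}{3}$ ($Y{\left(J \right)} = \frac{\left(\left(J^{2} + J J\right) - \left(-3 + J\right)\right) + J}{3} = \frac{\left(\left(J^{2} + J^{2}\right) - \left(-3 + J\right)\right) + J}{3} = \frac{\left(2 J^{2} - \left(-3 + J\right)\right) + J}{3} = \frac{\left(3 - J + 2 J^{2}\right) + J}{3} = \frac{3 + 2 J^{2}}{3} = 1 + \frac{2 J^{2}}{3}$)
$\frac{Y{\left(-2 \right)}}{k - 3} \cdot 15 = \frac{1 + \frac{2 \left(-2\right)^{2}}{3}}{-7 - 3} \cdot 15 = \frac{1 + \frac{2}{3} \cdot 4}{-10} \cdot 15 = - \frac{1 + \frac{8}{3}}{10} \cdot 15 = \left(- \frac{1}{10}\right) \frac{11}{3} \cdot 15 = \left(- \frac{11}{30}\right) 15 = - \frac{11}{2}$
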